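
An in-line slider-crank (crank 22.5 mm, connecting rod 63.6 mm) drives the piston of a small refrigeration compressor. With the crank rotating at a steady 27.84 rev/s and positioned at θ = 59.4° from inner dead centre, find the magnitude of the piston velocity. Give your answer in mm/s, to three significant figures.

ω = 2π·27.8 = 174.9 rad/s
For an in-line slider-crank, x = r cosθ + √(L² − r² sin²θ), so v = −rω sinθ·[1 + r cosθ/√(L² − r² sin²θ)].
With r = 0.0225 m, L = 0.0636 m, θ = 59.4°: √(L² − r² sin²θ) = 0.06058 m.
v = −0.0225·174.9·0.86074·[1 + 0.0225·0.50904/0.06058] = -4.0282 m/s.
|v| = 4.0282 m/s = 4028.2 mm/s.

4030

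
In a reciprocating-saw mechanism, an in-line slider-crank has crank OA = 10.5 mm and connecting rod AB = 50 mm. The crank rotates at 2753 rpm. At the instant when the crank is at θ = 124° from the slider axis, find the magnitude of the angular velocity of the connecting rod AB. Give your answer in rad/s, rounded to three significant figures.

34.4

ω = 288.3 rad/s (converted from 2753 rpm).
The rod makes angle φ with the slider axis where L sinφ = r sinθ; differentiating, L cosφ·φ̇ = r ω cosθ.
L cosφ = √(L² − r² sin²θ) = 0.049236 m.
|ω_rod| = r ω |cosθ| / √(L² − r² sin²θ) = 0.0105·288.3·0.55919/0.049236 = 34.379 rad/s.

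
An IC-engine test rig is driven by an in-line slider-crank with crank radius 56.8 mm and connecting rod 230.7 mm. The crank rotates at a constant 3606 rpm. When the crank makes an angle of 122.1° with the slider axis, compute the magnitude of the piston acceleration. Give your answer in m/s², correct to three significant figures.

ω = 2π·3606/60 = 377.6 rad/s
x(θ) = r cosθ + √(L² − r² sin²θ); with ω constant, a = ω²·d²x/dθ².
d²x/dθ² = −r cosθ − r²(cos2θ)/√u − r⁴ sin²2θ/(4u^{3/2}),  u = L² − r² sin²θ = 0.0509073 m².
Substituting r = 0.0568 m, L = 0.2307 m, θ = 122.1°: d²x/dθ² = +0.036223 m.
a = ω²·d²x/dθ² = (377.6)²·(+0.036223) = +5165.3 m/s²;  |a| = 5165.3 m/s².

5170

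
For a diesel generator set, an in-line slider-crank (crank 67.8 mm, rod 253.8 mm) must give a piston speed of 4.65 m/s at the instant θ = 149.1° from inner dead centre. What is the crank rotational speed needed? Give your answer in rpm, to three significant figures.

1660

For an in-line slider-crank, |v_piston| = rω|sinθ|·[1 + r cosθ/√(L² − r² sin²θ)].
With r = 0.0678 m, L = 0.2538 m, θ = 149.1°: the bracketed kinematic factor |dx/dθ| = 0.026761 m.
ω = v/|dx/dθ| = 4.65/0.026761 = 173.76 rad/s.
N = 60ω/(2π) = 1659.3 rpm.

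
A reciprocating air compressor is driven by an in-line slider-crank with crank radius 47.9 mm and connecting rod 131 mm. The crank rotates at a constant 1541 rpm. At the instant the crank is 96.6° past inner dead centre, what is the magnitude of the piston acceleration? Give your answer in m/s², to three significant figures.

ω = 2π·1541/60 = 161.4 rad/s
x(θ) = r cosθ + √(L² − r² sin²θ); with ω constant, a = ω²·d²x/dθ².
d²x/dθ² = −r cosθ − r²(cos2θ)/√u − r⁴ sin²2θ/(4u^{3/2}),  u = L² − r² sin²θ = 0.0148969 m².
Substituting r = 0.0479 m, L = 0.131 m, θ = 96.6°: d²x/dθ² = +0.02377 m.
a = ω²·d²x/dθ² = (161.4)²·(+0.02377) = +618.99 m/s²;  |a| = 618.99 m/s².

619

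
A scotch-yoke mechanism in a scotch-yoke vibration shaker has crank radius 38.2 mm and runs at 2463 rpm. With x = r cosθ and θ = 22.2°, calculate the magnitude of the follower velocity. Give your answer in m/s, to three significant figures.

3.72

ω = 257.9 rad/s (from 2463 rpm).
x = r cosθ ⇒ ẋ = −rω sinθ.
|v| = rω|sinθ| = 0.0382·257.9·|sin 22.2°| = 3.7228 m/s.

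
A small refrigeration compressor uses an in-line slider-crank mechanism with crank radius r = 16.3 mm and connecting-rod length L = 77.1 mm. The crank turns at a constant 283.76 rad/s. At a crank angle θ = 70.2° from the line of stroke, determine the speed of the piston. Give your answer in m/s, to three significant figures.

ω = 283.8 rad/s
For an in-line slider-crank, x = r cosθ + √(L² − r² sin²θ), so v = −rω sinθ·[1 + r cosθ/√(L² − r² sin²θ)].
With r = 0.0163 m, L = 0.0771 m, θ = 70.2°: √(L² − r² sin²θ) = 0.075559 m.
v = −0.0163·283.8·0.94088·[1 + 0.0163·0.33874/0.075559] = -4.6699 m/s.
|v| = 4.6699 m/s.

4.67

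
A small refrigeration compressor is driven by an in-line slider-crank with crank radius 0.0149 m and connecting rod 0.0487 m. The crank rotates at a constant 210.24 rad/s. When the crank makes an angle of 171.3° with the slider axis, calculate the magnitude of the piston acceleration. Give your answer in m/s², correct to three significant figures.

458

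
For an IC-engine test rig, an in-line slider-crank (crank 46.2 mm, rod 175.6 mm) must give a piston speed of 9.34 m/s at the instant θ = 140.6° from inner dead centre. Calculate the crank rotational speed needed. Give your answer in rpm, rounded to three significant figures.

For an in-line slider-crank, |v_piston| = rω|sinθ|·[1 + r cosθ/√(L² − r² sin²θ)].
With r = 0.0462 m, L = 0.1756 m, θ = 140.6°: the bracketed kinematic factor |dx/dθ| = 0.023278 m.
ω = v/|dx/dθ| = 9.34/0.023278 = 401.24 rad/s.
N = 60ω/(2π) = 3831.6 rpm.

3830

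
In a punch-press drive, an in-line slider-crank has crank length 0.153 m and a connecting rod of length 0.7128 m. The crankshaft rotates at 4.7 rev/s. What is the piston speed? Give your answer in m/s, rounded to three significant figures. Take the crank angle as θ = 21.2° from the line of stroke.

1.96

ω = 2π·4.7 = 29.53 rad/s
For an in-line slider-crank, x = r cosθ + √(L² − r² sin²θ), so v = −rω sinθ·[1 + r cosθ/√(L² − r² sin²θ)].
With r = 0.153 m, L = 0.7128 m, θ = 21.2°: √(L² − r² sin²θ) = 0.71065 m.
v = −0.153·29.53·0.36162·[1 + 0.153·0.93232/0.71065] = -1.9619 m/s.
|v| = 1.9619 m/s.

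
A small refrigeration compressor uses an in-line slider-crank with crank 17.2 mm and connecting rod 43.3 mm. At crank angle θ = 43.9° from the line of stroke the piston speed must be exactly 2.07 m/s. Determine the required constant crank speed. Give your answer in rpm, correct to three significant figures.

1280

For an in-line slider-crank, |v_piston| = rω|sinθ|·[1 + r cosθ/√(L² − r² sin²θ)].
With r = 0.0172 m, L = 0.0433 m, θ = 43.9°: the bracketed kinematic factor |dx/dθ| = 0.015478 m.
ω = v/|dx/dθ| = 2.07/0.015478 = 133.74 rad/s.
N = 60ω/(2π) = 1277.1 rpm.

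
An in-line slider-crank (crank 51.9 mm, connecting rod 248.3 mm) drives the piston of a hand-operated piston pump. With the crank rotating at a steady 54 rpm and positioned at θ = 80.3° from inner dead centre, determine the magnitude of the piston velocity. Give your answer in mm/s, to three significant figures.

ω = 2π·54/60 = 5.655 rad/s
For an in-line slider-crank, x = r cosθ + √(L² − r² sin²θ), so v = −rω sinθ·[1 + r cosθ/√(L² − r² sin²θ)].
With r = 0.0519 m, L = 0.2483 m, θ = 80.3°: √(L² − r² sin²θ) = 0.24297 m.
v = −0.0519·5.655·0.98570·[1 + 0.0519·0.16849/0.24297] = -0.2997 m/s.
|v| = 0.2997 m/s = 299.7 mm/s.

300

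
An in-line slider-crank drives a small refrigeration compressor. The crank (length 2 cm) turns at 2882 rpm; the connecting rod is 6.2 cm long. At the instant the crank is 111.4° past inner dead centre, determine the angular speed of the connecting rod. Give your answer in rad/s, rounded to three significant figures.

37.2

ω = 301.8 rad/s (converted from 2882 rpm).
The rod makes angle φ with the slider axis where L sinφ = r sinθ; differentiating, L cosφ·φ̇ = r ω cosθ.
L cosφ = √(L² − r² sin²θ) = 0.059138 m.
|ω_rod| = r ω |cosθ| / √(L² − r² sin²θ) = 0.02·301.8·0.36488/0.059138 = 37.242 rad/s.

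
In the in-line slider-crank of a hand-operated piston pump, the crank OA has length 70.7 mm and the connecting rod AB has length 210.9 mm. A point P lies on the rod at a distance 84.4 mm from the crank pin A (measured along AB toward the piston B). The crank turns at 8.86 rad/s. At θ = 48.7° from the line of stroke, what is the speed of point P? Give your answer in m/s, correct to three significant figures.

ω = 8.86 rad/s.  Crank-pin speed |V_A| = rω = 0.6264 m/s, perpendicular to OA.
Rod angle: sinφ = −(r/L) sinθ ⇒ φ = -14.587°; ω_rod = −rω cosθ/√(L²−r²sin²θ) = -2.0256 rad/s.
V_P = V_A + ω_rod × AP, with AP = 0.0844 m along the rod.
Components: V_Px = −rω sinθ − a·ω_rod·sinφ = -0.51365 m/s;  V_Py = rω cosθ + a·ω_rod·cosφ = +0.24798 m/s.
|V_P| = √(V_Px² + V_Py²) = 0.57038 m/s.

0.570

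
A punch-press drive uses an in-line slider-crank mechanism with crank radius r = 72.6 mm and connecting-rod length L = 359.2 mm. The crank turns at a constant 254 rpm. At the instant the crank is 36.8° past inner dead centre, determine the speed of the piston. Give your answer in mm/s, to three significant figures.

ω = 2π·254/60 = 26.6 rad/s
For an in-line slider-crank, x = r cosθ + √(L² − r² sin²θ), so v = −rω sinθ·[1 + r cosθ/√(L² − r² sin²θ)].
With r = 0.0726 m, L = 0.3592 m, θ = 36.8°: √(L² − r² sin²θ) = 0.35656 m.
v = −0.0726·26.6·0.59902·[1 + 0.0726·0.80073/0.35656] = -1.3454 m/s.
|v| = 1.3454 m/s = 1345.4 mm/s.

1350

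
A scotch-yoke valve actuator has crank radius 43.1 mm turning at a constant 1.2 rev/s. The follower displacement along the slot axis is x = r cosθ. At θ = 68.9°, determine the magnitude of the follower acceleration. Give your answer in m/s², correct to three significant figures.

ω = 7.54 rad/s (from 1.2 rev/s).
x = r cosθ ⇒ ẍ = −rω² cosθ (ω constant).
|a| = rω²|cosθ| = 0.0431·(7.54)²·|cos 68.9°| = 0.88206 m/s².

0.882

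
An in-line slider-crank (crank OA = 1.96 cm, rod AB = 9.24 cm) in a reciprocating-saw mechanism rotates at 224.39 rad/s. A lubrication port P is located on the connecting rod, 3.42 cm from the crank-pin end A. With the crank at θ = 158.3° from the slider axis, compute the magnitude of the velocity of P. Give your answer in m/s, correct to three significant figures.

2.98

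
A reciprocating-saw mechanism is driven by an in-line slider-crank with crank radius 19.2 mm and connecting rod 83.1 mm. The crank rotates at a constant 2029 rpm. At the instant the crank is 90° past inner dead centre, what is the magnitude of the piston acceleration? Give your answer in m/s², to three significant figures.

206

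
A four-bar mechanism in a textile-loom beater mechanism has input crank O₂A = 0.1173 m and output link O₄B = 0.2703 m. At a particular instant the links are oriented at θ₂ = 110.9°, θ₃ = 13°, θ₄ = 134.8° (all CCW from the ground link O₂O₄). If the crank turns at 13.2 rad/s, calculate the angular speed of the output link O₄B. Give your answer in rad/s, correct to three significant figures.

6.68

ω₂ = 13.2 rad/s
Differentiating the loop-closure r₂e^{iθ₂}+r₃e^{iθ₃}=r₁+r₄e^{iθ₄} gives r₂ω₂e^{iθ₂}+r₃ω₃e^{iθ₃}=r₄ω₄e^{iθ₄}.
Eliminating the other unknown: ω₄ = r₂ω₂ sin(θ₂−θ₃) / [r₄ sin(θ₄−θ₃)].
Numerator sine = +0.99051; denominator sine = +0.84989.
Result = 0.1173·13.2·(+0.99051) / (0.2703·(+0.84989)) = +6.6761 rad/s; magnitude 6.6761 rad/s.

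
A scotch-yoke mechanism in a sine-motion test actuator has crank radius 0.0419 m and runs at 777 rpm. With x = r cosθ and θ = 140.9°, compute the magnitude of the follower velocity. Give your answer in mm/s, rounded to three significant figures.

2150

ω = 81.37 rad/s (from 777 rpm).
x = r cosθ ⇒ ẋ = −rω sinθ.
|v| = rω|sinθ| = 0.0419·81.37·|sin 140.9°| = 2.1502 m/s = 2150.2 mm/s.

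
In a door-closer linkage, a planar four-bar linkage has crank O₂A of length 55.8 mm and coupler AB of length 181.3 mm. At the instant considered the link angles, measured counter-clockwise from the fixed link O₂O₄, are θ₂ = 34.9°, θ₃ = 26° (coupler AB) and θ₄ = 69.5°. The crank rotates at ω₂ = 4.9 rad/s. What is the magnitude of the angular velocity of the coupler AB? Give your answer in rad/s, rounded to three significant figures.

1.24

ω₂ = 4.9 rad/s
Differentiating the loop-closure r₂e^{iθ₂}+r₃e^{iθ₃}=r₁+r₄e^{iθ₄} gives r₂ω₂e^{iθ₂}+r₃ω₃e^{iθ₃}=r₄ω₄e^{iθ₄}.
Eliminating the other unknown: ω₃ = r₂ω₂ sin(θ₄−θ₂) / [r₃ sin(θ₃−θ₄)].
Numerator sine = +0.56784; denominator sine = -0.68835.
Result = 0.0558·4.9·(+0.56784) / (0.1813·(-0.68835)) = -1.2441 rad/s; magnitude 1.2441 rad/s.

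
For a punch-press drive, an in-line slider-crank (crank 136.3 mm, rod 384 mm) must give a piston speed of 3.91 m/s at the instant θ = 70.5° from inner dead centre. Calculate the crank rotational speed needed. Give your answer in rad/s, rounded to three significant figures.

27.0

For an in-line slider-crank, |v_piston| = rω|sinθ|·[1 + r cosθ/√(L² − r² sin²θ)].
With r = 0.1363 m, L = 0.384 m, θ = 70.5°: the bracketed kinematic factor |dx/dθ| = 0.14464 m.
ω = v/|dx/dθ| = 3.91/0.14464 = 27.033 rad/s.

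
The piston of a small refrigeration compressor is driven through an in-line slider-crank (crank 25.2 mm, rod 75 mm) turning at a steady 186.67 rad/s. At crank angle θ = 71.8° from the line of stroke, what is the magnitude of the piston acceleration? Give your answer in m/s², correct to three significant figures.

27.1

ω = 186.7 rad/s
x(θ) = r cosθ + √(L² − r² sin²θ); with ω constant, a = ω²·d²x/dθ².
d²x/dθ² = −r cosθ − r²(cos2θ)/√u − r⁴ sin²2θ/(4u^{3/2}),  u = L² − r² sin²θ = 0.00505191 m².
Substituting r = 0.0252 m, L = 0.075 m, θ = 71.8°: d²x/dθ² = -0.00077834 m.
a = ω²·d²x/dθ² = (186.7)²·(-0.00077834) = -27.122 m/s²;  |a| = 27.122 m/s².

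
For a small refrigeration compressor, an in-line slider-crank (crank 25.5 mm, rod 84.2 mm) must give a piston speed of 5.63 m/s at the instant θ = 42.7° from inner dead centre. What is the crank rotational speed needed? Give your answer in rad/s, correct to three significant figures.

For an in-line slider-crank, |v_piston| = rω|sinθ|·[1 + r cosθ/√(L² − r² sin²θ)].
With r = 0.0255 m, L = 0.0842 m, θ = 42.7°: the bracketed kinematic factor |dx/dθ| = 0.021226 m.
ω = v/|dx/dθ| = 5.63/0.021226 = 265.24 rad/s.

265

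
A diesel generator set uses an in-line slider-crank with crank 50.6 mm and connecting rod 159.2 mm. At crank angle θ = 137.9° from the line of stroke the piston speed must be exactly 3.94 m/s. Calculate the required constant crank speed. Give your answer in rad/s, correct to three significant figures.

For an in-line slider-crank, |v_piston| = rω|sinθ|·[1 + r cosθ/√(L² − r² sin²θ)].
With r = 0.0506 m, L = 0.1592 m, θ = 137.9°: the bracketed kinematic factor |dx/dθ| = 0.025735 m.
ω = v/|dx/dθ| = 3.94/0.025735 = 153.1 rad/s.

153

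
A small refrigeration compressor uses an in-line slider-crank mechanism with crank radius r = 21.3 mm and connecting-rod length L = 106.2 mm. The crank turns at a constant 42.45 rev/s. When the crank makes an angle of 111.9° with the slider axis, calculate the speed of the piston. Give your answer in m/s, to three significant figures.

ω = 2π·42.5 = 266.7 rad/s
For an in-line slider-crank, x = r cosθ + √(L² − r² sin²θ), so v = −rω sinθ·[1 + r cosθ/√(L² − r² sin²θ)].
With r = 0.0213 m, L = 0.1062 m, θ = 111.9°: √(L² − r² sin²θ) = 0.10434 m.
v = −0.0213·266.7·0.92784·[1 + 0.0213·-0.37299/0.10434] = -4.8698 m/s.
|v| = 4.8698 m/s.

4.87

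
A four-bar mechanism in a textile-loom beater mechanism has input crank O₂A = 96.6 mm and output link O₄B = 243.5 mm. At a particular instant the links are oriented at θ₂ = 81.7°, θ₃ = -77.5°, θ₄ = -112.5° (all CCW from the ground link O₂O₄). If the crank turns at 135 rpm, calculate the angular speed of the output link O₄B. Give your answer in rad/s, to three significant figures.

3.47

ω₂ = 14.14 rad/s (from 135 rpm).
Differentiating the loop-closure r₂e^{iθ₂}+r₃e^{iθ₃}=r₁+r₄e^{iθ₄} gives r₂ω₂e^{iθ₂}+r₃ω₃e^{iθ₃}=r₄ω₄e^{iθ₄}.
Eliminating the other unknown: ω₄ = r₂ω₂ sin(θ₂−θ₃) / [r₄ sin(θ₄−θ₃)].
Numerator sine = +0.35511; denominator sine = -0.57358.
Result = 0.0966·14.14·(+0.35511) / (0.2435·(-0.57358)) = -3.4722 rad/s; magnitude 3.4722 rad/s.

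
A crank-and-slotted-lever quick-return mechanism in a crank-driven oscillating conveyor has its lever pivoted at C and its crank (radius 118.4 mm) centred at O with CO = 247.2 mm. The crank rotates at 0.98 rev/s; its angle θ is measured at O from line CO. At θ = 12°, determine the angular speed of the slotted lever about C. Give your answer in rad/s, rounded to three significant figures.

1.98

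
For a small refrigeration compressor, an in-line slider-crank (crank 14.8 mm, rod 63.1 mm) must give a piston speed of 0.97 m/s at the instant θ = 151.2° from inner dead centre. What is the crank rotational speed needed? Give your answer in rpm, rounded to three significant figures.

1640

For an in-line slider-crank, |v_piston| = rω|sinθ|·[1 + r cosθ/√(L² − r² sin²θ)].
With r = 0.0148 m, L = 0.0631 m, θ = 151.2°: the bracketed kinematic factor |dx/dθ| = 0.005655 m.
ω = v/|dx/dθ| = 0.97/0.005655 = 171.53 rad/s.
N = 60ω/(2π) = 1638 rpm.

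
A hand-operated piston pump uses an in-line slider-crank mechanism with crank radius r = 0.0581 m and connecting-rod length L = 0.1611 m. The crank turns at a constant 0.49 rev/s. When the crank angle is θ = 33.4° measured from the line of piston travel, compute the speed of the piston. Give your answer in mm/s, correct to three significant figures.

ω = 2π·0.49 = 3.079 rad/s
For an in-line slider-crank, x = r cosθ + √(L² − r² sin²θ), so v = −rω sinθ·[1 + r cosθ/√(L² − r² sin²θ)].
With r = 0.0581 m, L = 0.1611 m, θ = 33.4°: √(L² − r² sin²θ) = 0.15789 m.
v = −0.0581·3.079·0.55048·[1 + 0.0581·0.83485/0.15789] = -0.12872 m/s.
|v| = 0.12872 m/s = 128.72 mm/s.

129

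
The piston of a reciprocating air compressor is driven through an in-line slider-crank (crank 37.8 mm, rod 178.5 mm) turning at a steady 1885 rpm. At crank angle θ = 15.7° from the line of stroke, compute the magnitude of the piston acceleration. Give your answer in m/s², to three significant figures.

ω = 2π·1885/60 = 197.4 rad/s
x(θ) = r cosθ + √(L² − r² sin²θ); with ω constant, a = ω²·d²x/dθ².
d²x/dθ² = −r cosθ − r²(cos2θ)/√u − r⁴ sin²2θ/(4u^{3/2}),  u = L² − r² sin²θ = 0.0317576 m².
Substituting r = 0.0378 m, L = 0.1785 m, θ = 15.7°: d²x/dθ² = -0.043258 m.
a = ω²·d²x/dθ² = (197.4)²·(-0.043258) = -1685.6 m/s²;  |a| = 1685.6 m/s².

1690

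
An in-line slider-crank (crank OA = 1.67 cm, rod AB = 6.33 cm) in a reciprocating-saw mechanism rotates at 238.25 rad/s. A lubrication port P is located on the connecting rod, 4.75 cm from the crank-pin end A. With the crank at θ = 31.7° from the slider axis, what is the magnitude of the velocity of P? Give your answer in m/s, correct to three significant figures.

2.59

ω = 238.2 rad/s.  Crank-pin speed |V_A| = rω = 3.9788 m/s, perpendicular to OA.
Rod angle: sinφ = −(r/L) sinθ ⇒ φ = -7.969°; ω_rod = −rω cosθ/√(L²−r²sin²θ) = -54 rad/s.
V_P = V_A + ω_rod × AP, with AP = 0.0475 m along the rod.
Components: V_Px = −rω sinθ − a·ω_rod·sinφ = -2.4463 m/s;  V_Py = rω cosθ + a·ω_rod·cosφ = +0.84496 m/s.
|V_P| = √(V_Px² + V_Py²) = 2.5881 m/s.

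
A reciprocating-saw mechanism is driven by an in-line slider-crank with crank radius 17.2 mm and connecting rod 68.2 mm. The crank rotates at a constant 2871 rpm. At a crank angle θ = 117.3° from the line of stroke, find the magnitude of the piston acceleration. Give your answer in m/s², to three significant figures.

942

ω = 2π·2871/60 = 300.7 rad/s
x(θ) = r cosθ + √(L² − r² sin²θ); with ω constant, a = ω²·d²x/dθ².
d²x/dθ² = −r cosθ − r²(cos2θ)/√u − r⁴ sin²2θ/(4u^{3/2}),  u = L² − r² sin²θ = 0.00441763 m².
Substituting r = 0.0172 m, L = 0.0682 m, θ = 117.3°: d²x/dθ² = +0.010418 m.
a = ω²·d²x/dθ² = (300.7)²·(+0.010418) = +941.66 m/s²;  |a| = 941.66 m/s².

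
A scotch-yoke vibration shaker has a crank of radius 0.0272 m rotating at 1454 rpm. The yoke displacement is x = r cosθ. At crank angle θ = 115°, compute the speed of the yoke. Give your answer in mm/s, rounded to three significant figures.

3750

ω = 152.3 rad/s (from 1454 rpm).
x = r cosθ ⇒ ẋ = −rω sinθ.
|v| = rω|sinθ| = 0.0272·152.3·|sin 115°| = 3.7535 m/s = 3753.5 mm/s.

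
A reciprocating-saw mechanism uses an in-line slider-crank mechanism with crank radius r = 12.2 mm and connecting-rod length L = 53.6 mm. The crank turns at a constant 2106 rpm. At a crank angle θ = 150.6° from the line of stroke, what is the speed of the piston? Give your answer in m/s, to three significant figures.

1.06

ω = 2π·2106/60 = 220.5 rad/s
For an in-line slider-crank, x = r cosθ + √(L² − r² sin²θ), so v = −rω sinθ·[1 + r cosθ/√(L² − r² sin²θ)].
With r = 0.0122 m, L = 0.0536 m, θ = 150.6°: √(L² − r² sin²θ) = 0.053264 m.
v = −0.0122·220.5·0.49090·[1 + 0.0122·-0.87121/0.053264] = -1.0573 m/s.
|v| = 1.0573 m/s.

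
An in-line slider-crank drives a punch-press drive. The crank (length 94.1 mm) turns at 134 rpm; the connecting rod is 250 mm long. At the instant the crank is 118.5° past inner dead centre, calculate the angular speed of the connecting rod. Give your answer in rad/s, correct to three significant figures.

ω = 14.03 rad/s (converted from 134 rpm).
The rod makes angle φ with the slider axis where L sinφ = r sinθ; differentiating, L cosφ·φ̇ = r ω cosθ.
L cosφ = √(L² − r² sin²θ) = 0.23593 m.
|ω_rod| = r ω |cosθ| / √(L² − r² sin²θ) = 0.0941·14.03·0.47716/0.23593 = 2.6706 rad/s.

2.67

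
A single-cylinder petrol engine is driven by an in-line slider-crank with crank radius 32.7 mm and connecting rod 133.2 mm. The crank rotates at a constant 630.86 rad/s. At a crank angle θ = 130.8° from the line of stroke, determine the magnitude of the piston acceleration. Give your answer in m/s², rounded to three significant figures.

8930

ω = 630.9 rad/s
x(θ) = r cosθ + √(L² − r² sin²θ); with ω constant, a = ω²·d²x/dθ².
d²x/dθ² = −r cosθ − r²(cos2θ)/√u − r⁴ sin²2θ/(4u^{3/2}),  u = L² − r² sin²θ = 0.0171295 m².
Substituting r = 0.0327 m, L = 0.1332 m, θ = 130.8°: d²x/dθ² = +0.022436 m.
a = ω²·d²x/dθ² = (630.9)²·(+0.022436) = +8929 m/s²;  |a| = 8929 m/s².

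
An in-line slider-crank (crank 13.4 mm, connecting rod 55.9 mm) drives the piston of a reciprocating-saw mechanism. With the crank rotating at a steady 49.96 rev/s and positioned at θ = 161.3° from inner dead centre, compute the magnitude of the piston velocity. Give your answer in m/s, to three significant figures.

1.04

ω = 2π·50 = 313.9 rad/s
For an in-line slider-crank, x = r cosθ + √(L² − r² sin²θ), so v = −rω sinθ·[1 + r cosθ/√(L² − r² sin²θ)].
With r = 0.0134 m, L = 0.0559 m, θ = 161.3°: √(L² − r² sin²θ) = 0.055735 m.
v = −0.0134·313.9·0.32061·[1 + 0.0134·-0.94721/0.055735] = -1.0415 m/s.
|v| = 1.0415 m/s.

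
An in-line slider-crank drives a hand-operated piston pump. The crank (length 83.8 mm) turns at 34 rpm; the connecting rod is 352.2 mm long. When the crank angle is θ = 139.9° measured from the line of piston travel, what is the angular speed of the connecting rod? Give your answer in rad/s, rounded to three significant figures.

0.656

ω = 3.56 rad/s (converted from 34 rpm).
The rod makes angle φ with the slider axis where L sinφ = r sinθ; differentiating, L cosφ·φ̇ = r ω cosθ.
L cosφ = √(L² − r² sin²θ) = 0.34804 m.
|ω_rod| = r ω |cosθ| / √(L² − r² sin²θ) = 0.0838·3.56·0.76492/0.34804 = 0.65575 rad/s.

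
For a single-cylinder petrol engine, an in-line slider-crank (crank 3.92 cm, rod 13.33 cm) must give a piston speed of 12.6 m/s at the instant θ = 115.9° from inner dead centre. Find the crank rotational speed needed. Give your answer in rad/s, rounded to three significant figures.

For an in-line slider-crank, |v_piston| = rω|sinθ|·[1 + r cosθ/√(L² − r² sin²θ)].
With r = 0.0392 m, L = 0.1333 m, θ = 115.9°: the bracketed kinematic factor |dx/dθ| = 0.030566 m.
ω = v/|dx/dθ| = 12.6/0.030566 = 412.23 rad/s.

412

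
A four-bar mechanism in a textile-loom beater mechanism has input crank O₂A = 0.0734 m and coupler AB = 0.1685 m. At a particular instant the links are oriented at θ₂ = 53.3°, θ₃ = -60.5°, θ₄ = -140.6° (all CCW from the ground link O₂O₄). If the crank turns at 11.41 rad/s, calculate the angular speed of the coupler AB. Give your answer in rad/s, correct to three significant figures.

1.21

ω₂ = 11.41 rad/s
Differentiating the loop-closure r₂e^{iθ₂}+r₃e^{iθ₃}=r₁+r₄e^{iθ₄} gives r₂ω₂e^{iθ₂}+r₃ω₃e^{iθ₃}=r₄ω₄e^{iθ₄}.
Eliminating the other unknown: ω₃ = r₂ω₂ sin(θ₄−θ₂) / [r₃ sin(θ₃−θ₄)].
Numerator sine = +0.24023; denominator sine = +0.98511.
Result = 0.0734·11.41·(+0.24023) / (0.1685·(+0.98511)) = +1.2121 rad/s; magnitude 1.2121 rad/s.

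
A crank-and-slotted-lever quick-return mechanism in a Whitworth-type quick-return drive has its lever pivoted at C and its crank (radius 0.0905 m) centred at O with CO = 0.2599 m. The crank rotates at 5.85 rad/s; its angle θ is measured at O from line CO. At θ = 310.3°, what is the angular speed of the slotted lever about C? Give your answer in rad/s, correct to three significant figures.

1.29

ω = 5.85 rad/s
Crank pin A relative to C: A = (d + r cosθ, r sinθ); lever angle φ = atan2(r sinθ, d + r cosθ).
Differentiating tanφ: φ̇ = rω(d cosθ + r)/(d² + r² + 2dr cosθ).
d² + r² + 2dr cosθ = |CA|² = 0.106164 m²;  d cosθ + r = +0.2586 m.
|ω_lever| = |0.0905·5.85·+0.2586| / 0.106164 = 1.2896 rad/s.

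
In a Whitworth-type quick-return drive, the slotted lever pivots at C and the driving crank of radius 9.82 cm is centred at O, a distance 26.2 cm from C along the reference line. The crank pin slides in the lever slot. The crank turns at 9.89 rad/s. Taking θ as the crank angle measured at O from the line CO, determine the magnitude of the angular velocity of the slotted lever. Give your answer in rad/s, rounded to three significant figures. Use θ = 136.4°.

2.17

ω = 9.89 rad/s
Crank pin A relative to C: A = (d + r cosθ, r sinθ); lever angle φ = atan2(r sinθ, d + r cosθ).
Differentiating tanφ: φ̇ = rω(d cosθ + r)/(d² + r² + 2dr cosθ).
d² + r² + 2dr cosθ = |CA|² = 0.0410237 m²;  d cosθ + r = -0.091533 m.
|ω_lever| = |0.0982·9.89·-0.091533| / 0.0410237 = 2.167 rad/s.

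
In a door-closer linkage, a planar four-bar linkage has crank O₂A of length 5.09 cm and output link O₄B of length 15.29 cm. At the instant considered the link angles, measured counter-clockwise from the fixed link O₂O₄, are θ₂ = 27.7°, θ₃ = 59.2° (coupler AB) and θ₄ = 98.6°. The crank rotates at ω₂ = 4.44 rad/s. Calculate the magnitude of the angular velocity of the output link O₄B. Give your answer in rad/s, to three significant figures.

ω₂ = 4.44 rad/s
Differentiating the loop-closure r₂e^{iθ₂}+r₃e^{iθ₃}=r₁+r₄e^{iθ₄} gives r₂ω₂e^{iθ₂}+r₃ω₃e^{iθ₃}=r₄ω₄e^{iθ₄}.
Eliminating the other unknown: ω₄ = r₂ω₂ sin(θ₂−θ₃) / [r₄ sin(θ₄−θ₃)].
Numerator sine = -0.52250; denominator sine = +0.63473.
Result = 0.0509·4.44·(-0.52250) / (0.1529·(+0.63473)) = -1.2167 rad/s; magnitude 1.2167 rad/s.

1.22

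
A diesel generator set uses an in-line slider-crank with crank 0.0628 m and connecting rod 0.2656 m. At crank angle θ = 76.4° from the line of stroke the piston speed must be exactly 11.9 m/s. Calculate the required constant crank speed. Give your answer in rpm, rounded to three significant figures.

1760

For an in-line slider-crank, |v_piston| = rω|sinθ|·[1 + r cosθ/√(L² − r² sin²θ)].
With r = 0.0628 m, L = 0.2656 m, θ = 76.4°: the bracketed kinematic factor |dx/dθ| = 0.064526 m.
ω = v/|dx/dθ| = 11.9/0.064526 = 184.42 rad/s.
N = 60ω/(2π) = 1761.1 rpm.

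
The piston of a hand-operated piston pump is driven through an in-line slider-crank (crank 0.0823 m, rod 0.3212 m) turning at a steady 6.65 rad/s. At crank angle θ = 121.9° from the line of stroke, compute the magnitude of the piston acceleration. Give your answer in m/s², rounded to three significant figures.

ω = 6.65 rad/s
x(θ) = r cosθ + √(L² − r² sin²θ); with ω constant, a = ω²·d²x/dθ².
d²x/dθ² = −r cosθ − r²(cos2θ)/√u − r⁴ sin²2θ/(4u^{3/2}),  u = L² − r² sin²θ = 0.0982876 m².
Substituting r = 0.0823 m, L = 0.3212 m, θ = 121.9°: d²x/dθ² = +0.052729 m.
a = ω²·d²x/dθ² = (6.65)²·(+0.052729) = +2.3318 m/s²;  |a| = 2.3318 m/s².

2.33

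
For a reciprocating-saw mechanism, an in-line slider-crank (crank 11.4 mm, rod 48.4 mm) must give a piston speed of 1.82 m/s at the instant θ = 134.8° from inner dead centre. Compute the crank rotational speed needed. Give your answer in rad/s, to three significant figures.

271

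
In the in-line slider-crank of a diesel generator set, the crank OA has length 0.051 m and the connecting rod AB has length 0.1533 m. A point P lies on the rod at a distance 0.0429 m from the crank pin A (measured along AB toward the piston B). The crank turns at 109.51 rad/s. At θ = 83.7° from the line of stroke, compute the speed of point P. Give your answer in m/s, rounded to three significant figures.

ω = 109.5 rad/s.  Crank-pin speed |V_A| = rω = 5.585 m/s, perpendicular to OA.
Rod angle: sinφ = −(r/L) sinθ ⇒ φ = -19.310°; ω_rod = −rω cosθ/√(L²−r²sin²θ) = -4.2361 rad/s.
V_P = V_A + ω_rod × AP, with AP = 0.0429 m along the rod.
Components: V_Px = −rω sinθ − a·ω_rod·sinφ = -5.6114 m/s;  V_Py = rω cosθ + a·ω_rod·cosφ = +0.44136 m/s.
|V_P| = √(V_Px² + V_Py²) = 5.6287 m/s.

5.63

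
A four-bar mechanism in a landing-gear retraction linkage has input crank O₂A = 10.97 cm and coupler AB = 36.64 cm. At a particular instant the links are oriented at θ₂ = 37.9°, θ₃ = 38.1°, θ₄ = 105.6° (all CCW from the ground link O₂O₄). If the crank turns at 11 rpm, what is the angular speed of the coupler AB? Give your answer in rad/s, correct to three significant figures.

0.345

ω₂ = 1.152 rad/s (from 11 rpm).
Differentiating the loop-closure r₂e^{iθ₂}+r₃e^{iθ₃}=r₁+r₄e^{iθ₄} gives r₂ω₂e^{iθ₂}+r₃ω₃e^{iθ₃}=r₄ω₄e^{iθ₄}.
Eliminating the other unknown: ω₃ = r₂ω₂ sin(θ₄−θ₂) / [r₃ sin(θ₃−θ₄)].
Numerator sine = +0.92521; denominator sine = -0.92388.
Result = 0.1097·1.152·(+0.92521) / (0.3664·(-0.92388)) = -0.34538 rad/s; magnitude 0.34538 rad/s.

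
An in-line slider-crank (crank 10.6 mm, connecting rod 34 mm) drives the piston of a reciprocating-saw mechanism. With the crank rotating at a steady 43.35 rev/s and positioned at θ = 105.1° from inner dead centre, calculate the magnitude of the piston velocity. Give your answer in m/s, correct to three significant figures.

ω = 2π·43.4 = 272.4 rad/s
For an in-line slider-crank, x = r cosθ + √(L² − r² sin²θ), so v = −rω sinθ·[1 + r cosθ/√(L² − r² sin²θ)].
With r = 0.0106 m, L = 0.034 m, θ = 105.1°: √(L² − r² sin²θ) = 0.032423 m.
v = −0.0106·272.4·0.96547·[1 + 0.0106·-0.26050/0.032423] = -2.5501 m/s.
|v| = 2.5501 m/s.

2.55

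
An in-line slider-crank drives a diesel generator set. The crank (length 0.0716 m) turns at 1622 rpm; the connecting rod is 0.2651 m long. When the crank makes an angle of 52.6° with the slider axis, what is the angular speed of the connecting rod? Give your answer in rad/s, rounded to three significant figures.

ω = 169.9 rad/s (converted from 1622 rpm).
The rod makes angle φ with the slider axis where L sinφ = r sinθ; differentiating, L cosφ·φ̇ = r ω cosθ.
L cosφ = √(L² − r² sin²θ) = 0.25893 m.
|ω_rod| = r ω |cosθ| / √(L² − r² sin²θ) = 0.0716·169.9·0.60738/0.25893 = 28.528 rad/s.

28.5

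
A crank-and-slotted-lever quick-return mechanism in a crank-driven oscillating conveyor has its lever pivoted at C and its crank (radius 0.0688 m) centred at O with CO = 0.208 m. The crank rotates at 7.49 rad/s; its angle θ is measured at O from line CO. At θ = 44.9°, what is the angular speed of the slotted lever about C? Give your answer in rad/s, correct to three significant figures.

1.63

ω = 7.49 rad/s
Crank pin A relative to C: A = (d + r cosθ, r sinθ); lever angle φ = atan2(r sinθ, d + r cosθ).
Differentiating tanφ: φ̇ = rω(d cosθ + r)/(d² + r² + 2dr cosθ).
d² + r² + 2dr cosθ = |CA|² = 0.0682707 m²;  d cosθ + r = +0.21613 m.
|ω_lever| = |0.0688·7.49·+0.21613| / 0.0682707 = 1.6314 rad/s.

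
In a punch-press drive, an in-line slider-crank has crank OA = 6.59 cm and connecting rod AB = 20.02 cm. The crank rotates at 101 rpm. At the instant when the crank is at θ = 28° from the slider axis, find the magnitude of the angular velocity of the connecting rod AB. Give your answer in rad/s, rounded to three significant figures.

ω = 10.58 rad/s (converted from 101 rpm).
The rod makes angle φ with the slider axis where L sinφ = r sinθ; differentiating, L cosφ·φ̇ = r ω cosθ.
L cosφ = √(L² − r² sin²θ) = 0.1978 m.
|ω_rod| = r ω |cosθ| / √(L² − r² sin²θ) = 0.0659·10.58·0.88295/0.1978 = 3.1114 rad/s.

3.11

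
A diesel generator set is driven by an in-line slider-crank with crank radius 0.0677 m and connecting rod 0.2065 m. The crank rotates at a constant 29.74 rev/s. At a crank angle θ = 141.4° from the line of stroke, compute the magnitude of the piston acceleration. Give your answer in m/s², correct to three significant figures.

1650

ω = 2π·29.7 = 186.9 rad/s
x(θ) = r cosθ + √(L² − r² sin²θ); with ω constant, a = ω²·d²x/dθ².
d²x/dθ² = −r cosθ − r²(cos2θ)/√u − r⁴ sin²2θ/(4u^{3/2}),  u = L² − r² sin²θ = 0.0408583 m².
Substituting r = 0.0677 m, L = 0.2065 m, θ = 141.4°: d²x/dθ² = +0.047281 m.
a = ω²·d²x/dθ² = (186.9)²·(+0.047281) = +1650.9 m/s²;  |a| = 1650.9 m/s².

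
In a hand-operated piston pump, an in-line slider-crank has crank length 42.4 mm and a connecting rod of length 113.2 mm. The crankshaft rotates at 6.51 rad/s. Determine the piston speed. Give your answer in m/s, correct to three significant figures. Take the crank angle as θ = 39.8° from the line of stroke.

0.229

ω = 6.51 rad/s
For an in-line slider-crank, x = r cosθ + √(L² − r² sin²θ), so v = −rω sinθ·[1 + r cosθ/√(L² − r² sin²θ)].
With r = 0.0424 m, L = 0.1132 m, θ = 39.8°: √(L² − r² sin²θ) = 0.1099 m.
v = −0.0424·6.51·0.64011·[1 + 0.0424·0.76828/0.1099] = -0.22906 m/s.
|v| = 0.22906 m/s.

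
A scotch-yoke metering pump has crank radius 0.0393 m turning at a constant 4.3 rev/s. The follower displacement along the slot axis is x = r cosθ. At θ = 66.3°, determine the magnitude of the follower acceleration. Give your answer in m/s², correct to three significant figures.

11.5

ω = 27.02 rad/s (from 4.3 rev/s).
x = r cosθ ⇒ ẍ = −rω² cosθ (ω constant).
|a| = rω²|cosθ| = 0.0393·(27.02)²·|cos 66.3°| = 11.531 m/s².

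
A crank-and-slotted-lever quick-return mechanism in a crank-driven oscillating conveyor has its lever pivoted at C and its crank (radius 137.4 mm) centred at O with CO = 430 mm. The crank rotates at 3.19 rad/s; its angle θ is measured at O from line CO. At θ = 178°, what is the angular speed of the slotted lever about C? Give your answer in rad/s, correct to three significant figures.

1.50

ω = 3.19 rad/s
Crank pin A relative to C: A = (d + r cosθ, r sinθ); lever angle φ = atan2(r sinθ, d + r cosθ).
Differentiating tanφ: φ̇ = rω(d cosθ + r)/(d² + r² + 2dr cosθ).
d² + r² + 2dr cosθ = |CA|² = 0.0856867 m²;  d cosθ + r = -0.29234 m.
|ω_lever| = |0.1374·3.19·-0.29234| / 0.0856867 = 1.4954 rad/s.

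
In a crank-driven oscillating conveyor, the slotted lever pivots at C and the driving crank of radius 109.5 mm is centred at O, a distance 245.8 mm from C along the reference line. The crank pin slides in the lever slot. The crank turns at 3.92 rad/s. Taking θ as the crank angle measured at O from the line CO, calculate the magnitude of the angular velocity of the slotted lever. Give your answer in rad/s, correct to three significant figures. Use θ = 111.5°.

0.158

ω = 3.92 rad/s
Crank pin A relative to C: A = (d + r cosθ, r sinθ); lever angle φ = atan2(r sinθ, d + r cosθ).
Differentiating tanφ: φ̇ = rω(d cosθ + r)/(d² + r² + 2dr cosθ).
d² + r² + 2dr cosθ = |CA|² = 0.0526791 m²;  d cosθ + r = +0.019414 m.
|ω_lever| = |0.1095·3.92·+0.019414| / 0.0526791 = 0.15819 rad/s.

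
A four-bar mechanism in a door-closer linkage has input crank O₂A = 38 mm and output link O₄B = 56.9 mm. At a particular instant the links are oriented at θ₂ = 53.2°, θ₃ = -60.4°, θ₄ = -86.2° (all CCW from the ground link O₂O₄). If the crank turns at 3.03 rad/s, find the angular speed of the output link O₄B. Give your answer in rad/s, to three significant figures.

4.26

ω₂ = 3.03 rad/s
Differentiating the loop-closure r₂e^{iθ₂}+r₃e^{iθ₃}=r₁+r₄e^{iθ₄} gives r₂ω₂e^{iθ₂}+r₃ω₃e^{iθ₃}=r₄ω₄e^{iθ₄}.
Eliminating the other unknown: ω₄ = r₂ω₂ sin(θ₂−θ₃) / [r₄ sin(θ₄−θ₃)].
Numerator sine = +0.91636; denominator sine = -0.43523.
Result = 0.038·3.03·(+0.91636) / (0.0569·(-0.43523)) = -4.2605 rad/s; magnitude 4.2605 rad/s.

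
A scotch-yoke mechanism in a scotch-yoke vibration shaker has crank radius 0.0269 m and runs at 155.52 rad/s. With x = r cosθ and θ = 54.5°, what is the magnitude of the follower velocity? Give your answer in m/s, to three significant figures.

ω = 155.5 rad/s
x = r cosθ ⇒ ẋ = −rω sinθ.
|v| = rω|sinθ| = 0.0269·155.5·|sin 54.5°| = 3.4058 m/s.

3.41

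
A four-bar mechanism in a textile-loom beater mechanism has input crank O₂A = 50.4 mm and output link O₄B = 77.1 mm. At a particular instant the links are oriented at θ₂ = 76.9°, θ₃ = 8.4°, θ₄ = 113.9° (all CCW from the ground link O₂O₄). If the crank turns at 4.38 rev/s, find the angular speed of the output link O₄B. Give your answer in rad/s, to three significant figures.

ω₂ = 27.52 rad/s (from 4.38 rev/s).
Differentiating the loop-closure r₂e^{iθ₂}+r₃e^{iθ₃}=r₁+r₄e^{iθ₄} gives r₂ω₂e^{iθ₂}+r₃ω₃e^{iθ₃}=r₄ω₄e^{iθ₄}.
Eliminating the other unknown: ω₄ = r₂ω₂ sin(θ₂−θ₃) / [r₄ sin(θ₄−θ₃)].
Numerator sine = +0.93042; denominator sine = +0.96363.
Result = 0.0504·27.52·(+0.93042) / (0.0771·(+0.96363)) = +17.37 rad/s; magnitude 17.37 rad/s.

17.4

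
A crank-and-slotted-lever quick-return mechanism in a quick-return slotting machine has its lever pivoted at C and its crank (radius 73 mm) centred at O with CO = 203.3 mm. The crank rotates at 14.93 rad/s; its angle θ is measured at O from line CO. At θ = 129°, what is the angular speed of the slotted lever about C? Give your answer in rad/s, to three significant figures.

2.14

ω = 14.93 rad/s
Crank pin A relative to C: A = (d + r cosθ, r sinθ); lever angle φ = atan2(r sinθ, d + r cosθ).
Differentiating tanφ: φ̇ = rω(d cosθ + r)/(d² + r² + 2dr cosθ).
d² + r² + 2dr cosθ = |CA|² = 0.0279805 m²;  d cosθ + r = -0.054941 m.
|ω_lever| = |0.073·14.93·-0.054941| / 0.0279805 = 2.14 rad/s.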